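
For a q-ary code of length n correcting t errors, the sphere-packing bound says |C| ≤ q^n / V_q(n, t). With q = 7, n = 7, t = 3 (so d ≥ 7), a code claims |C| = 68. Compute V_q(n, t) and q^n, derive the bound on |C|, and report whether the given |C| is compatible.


V_q(n, t) = 8359, q^n = 823543, Hamming bound = 98, |C| = 68 ≤ bound (satisfied).

Step 1: Compute V_q(n, t) = Σ_{j=0}^3 C(n, j) (q−1)^j.
  j = 0: C(7,0)·(6)^0 = 1·1 = 1.
  j = 1: C(7,1)·(6)^1 = 7·6 = 42.
  j = 2: C(7,2)·(6)^2 = 21·36 = 756.
  j = 3: C(7,3)·(6)^3 = 35·216 = 7560.
  V_q(n, t) = 1 + 42 + 756 + 7560 = 8359.
Step 2: q^n = 7^7 = 823543.
Step 3: Hamming bound ⌊q^n / V_q(n,t)⌋ = ⌊823543/8359⌋ = 98.
Step 4: Compare |C| = 68 to 98: satisfied.
The claimed |C| lies below the Hamming bound.


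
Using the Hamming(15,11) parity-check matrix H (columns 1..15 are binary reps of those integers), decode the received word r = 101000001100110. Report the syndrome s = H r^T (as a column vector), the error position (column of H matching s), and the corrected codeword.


s = (0, 0, 1, 0)^T, error position = 2, corrected codeword c = 111000001100110

Compute s = H r^T mod 2 one row at a time:
  s_1 = 0 + 1 + 1 + 0 + 0 + 1 + 1 + 0 = 4 ≡ 0 (mod 2).
  s_2 = 0 + 0 + 0 + 0 + 0 + 1 + 1 + 0 = 2 ≡ 0 (mod 2).
  s_3 = 0 + 1 + 0 + 0 + 1 + 0 + 1 + 0 = 3 ≡ 1 (mod 2).
  s_4 = 1 + 1 + 0 + 0 + 1 + 0 + 1 + 0 = 4 ≡ 0 (mod 2).
s = (0, 0, 1, 0)^T — this equals column 2 of H (binary 0010), so error is at position 2.
Correct: flip bit 2 of r = 101000001100110 to get c = 111000001100110.


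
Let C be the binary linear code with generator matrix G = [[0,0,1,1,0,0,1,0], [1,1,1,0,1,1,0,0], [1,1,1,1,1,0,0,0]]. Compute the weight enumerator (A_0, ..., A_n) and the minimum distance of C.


Weight distribution: A_0 = 1, A_2 = 1, A_3 = 2, A_4 = 1, A_5 = 2, A_6 = 1. Minimum distance d = 2.

Enumerate all 2^3 = 8 messages m ∈ F_2^3.
For each, compute codeword c = mG in F_2^8, then tally its weight.
  m = 000 → c = 00000000, weight = 0.
  m = 100 → c = 00110010, weight = 3.
  m = 010 → c = 11101100, weight = 5.
  m = 110 → c = 11011110, weight = 6.
  m = 001 → c = 11111000, weight = 5.
  m = 101 → c = 11001010, weight = 4.
  m = 011 → c = 00010100, weight = 2.
  m = 111 → c = 00100110, weight = 3.
Tally weights:
  weight 0: 1 codewords.
  weight 2: 1 codewords.
  weight 3: 2 codewords.
  weight 4: 1 codewords.
  weight 5: 2 codewords.
  weight 6: 1 codewords.
Minimum distance d = smallest w > 0 with A_w > 0 = 2.
Sanity: Σ A_w = 8 = 2^3 = 8 ✓.


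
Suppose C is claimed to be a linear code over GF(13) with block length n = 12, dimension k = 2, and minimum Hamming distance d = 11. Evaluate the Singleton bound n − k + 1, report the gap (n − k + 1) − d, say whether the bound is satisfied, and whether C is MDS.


Singleton RHS = n − k + 1 = 11, slack = 0, bound satisfied, MDS.

Singleton bound: d ≤ n − k + 1.
Here n = 12, k = 2, so n − k + 1 = 11.
Given d = 11, check d ≤ 11: YES.
Slack = (n − k + 1) − d = 0.
The code is MDS (slack = 0).
Description: the claimed parameters are [12, 2, 11]_13; such a code would be MDS (meets Singleton bound).


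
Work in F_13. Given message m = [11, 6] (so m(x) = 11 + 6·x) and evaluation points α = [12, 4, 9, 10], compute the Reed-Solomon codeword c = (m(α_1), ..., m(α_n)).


c = [5, 9, 0, 6]

Message polynomial: m(x) = 11 + 6·x (mod 13).
For each evaluation point α_i, compute m(α_i) mod 13:
  α_1 = 12: Horner steps 6 → 5, so m(12) = 5.
  α_2 = 4: Horner steps 6 → 9, so m(4) = 9.
  α_3 = 9: Horner steps 6 → 0, so m(9) = 0.
  α_4 = 10: Horner steps 6 → 6, so m(10) = 6.
Codeword c = [5, 9, 0, 6] ∈ F_13^4.


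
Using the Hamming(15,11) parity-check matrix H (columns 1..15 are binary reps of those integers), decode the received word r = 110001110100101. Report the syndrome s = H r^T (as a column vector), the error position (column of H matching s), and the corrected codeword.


s = (0, 0, 1, 0)^T, error position = 2, corrected codeword c = 100001110100101

Compute s = H r^T mod 2 one row at a time:
  s_1 = 1 + 0 + 1 + 0 + 0 + 1 + 0 + 1 = 4 ≡ 0 (mod 2).
  s_2 = 0 + 0 + 1 + 1 + 0 + 1 + 0 + 1 = 4 ≡ 0 (mod 2).
  s_3 = 1 + 0 + 1 + 1 + 1 + 0 + 0 + 1 = 5 ≡ 1 (mod 2).
  s_4 = 1 + 0 + 0 + 1 + 0 + 0 + 1 + 1 = 4 ≡ 0 (mod 2).
s = (0, 0, 1, 0)^T — this equals column 2 of H (binary 0010), so error is at position 2.
Correct: flip bit 2 of r = 110001110100101 to get c = 100001110100101.


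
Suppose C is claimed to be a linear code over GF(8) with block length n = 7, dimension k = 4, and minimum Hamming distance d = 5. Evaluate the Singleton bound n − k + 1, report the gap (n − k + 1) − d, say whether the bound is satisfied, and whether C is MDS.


Singleton RHS = n − k + 1 = 4, slack = -1, bound violated (no such code; not MDS).

Singleton bound: d ≤ n − k + 1.
Here n = 7, k = 4, so n − k + 1 = 4.
Given d = 5, check d ≤ 4: NO.
Slack = (n − k + 1) − d = -1.
The slack is negative: d = 5 exceeds n − k + 1 = 4 by 1, so the Singleton bound is violated and no linear [7, 4, 5]_8 code can exist. In particular it is not MDS (MDS requires d = n − k + 1 exactly).
Description: the claimed parameters are [7, 4, 5]_8; such a code would be impossible (violates the Singleton bound).


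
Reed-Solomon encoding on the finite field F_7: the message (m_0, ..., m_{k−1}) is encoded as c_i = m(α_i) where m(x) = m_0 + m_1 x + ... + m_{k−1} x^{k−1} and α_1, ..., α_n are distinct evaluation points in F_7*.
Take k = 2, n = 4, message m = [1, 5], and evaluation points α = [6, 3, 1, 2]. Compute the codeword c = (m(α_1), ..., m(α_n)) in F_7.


c = [3, 2, 6, 4]

Message polynomial: m(x) = 1 + 5·x (mod 7).
For each evaluation point α_i, compute m(α_i) mod 7:
  α_1 = 6: Horner steps 5 → 3, so m(6) = 3.
  α_2 = 3: Horner steps 5 → 2, so m(3) = 2.
  α_3 = 1: Horner steps 5 → 6, so m(1) = 6.
  α_4 = 2: Horner steps 5 → 4, so m(2) = 4.
Codeword c = [3, 2, 6, 4] ∈ F_7^4.


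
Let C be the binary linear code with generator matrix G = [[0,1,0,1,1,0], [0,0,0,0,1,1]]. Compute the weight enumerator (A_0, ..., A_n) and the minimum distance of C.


Weight distribution: A_0 = 1, A_2 = 1, A_3 = 2. Minimum distance d = 2.

Enumerate all 2^2 = 4 messages m ∈ F_2^2.
For each, compute codeword c = mG in F_2^6, then tally its weight.
  m = 00 → c = 000000, weight = 0.
  m = 10 → c = 010110, weight = 3.
  m = 01 → c = 000011, weight = 2.
  m = 11 → c = 010101, weight = 3.
Tally weights:
  weight 0: 1 codewords.
  weight 2: 1 codewords.
  weight 3: 2 codewords.
Minimum distance d = smallest w > 0 with A_w > 0 = 2.
Sanity: Σ A_w = 4 = 2^2 = 4 ✓.


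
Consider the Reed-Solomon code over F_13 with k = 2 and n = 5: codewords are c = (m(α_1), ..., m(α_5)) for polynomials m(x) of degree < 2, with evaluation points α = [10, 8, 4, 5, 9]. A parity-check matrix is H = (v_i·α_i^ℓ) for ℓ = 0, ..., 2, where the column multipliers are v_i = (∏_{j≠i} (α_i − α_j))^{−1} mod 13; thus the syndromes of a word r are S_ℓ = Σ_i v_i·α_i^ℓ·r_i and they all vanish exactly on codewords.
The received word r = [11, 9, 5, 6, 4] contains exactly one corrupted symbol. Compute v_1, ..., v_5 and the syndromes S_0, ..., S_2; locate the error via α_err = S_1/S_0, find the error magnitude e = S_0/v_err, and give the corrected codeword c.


S = (12, 4, 10), error at position 5, error magnitude e = 7, c = [11, 9, 5, 6, 10].

Step 1: column multipliers v_i = (∏_{j≠i}(α_i − α_j))^{−1} mod 13.
  i = 1 (α = 10): (10−8)(10−4)(10−5)(10−9) = 2·6·5·1 = 60 ≡ 8, so v_1 = 8^{−1} = 5 (mod 13).
  i = 2 (α = 8): (8−10)(8−4)(8−5)(8−9) = (−2)·4·3·(−1) = 24 ≡ 11, so v_2 = 11^{−1} = 6 (mod 13).
  i = 3 (α = 4): (4−10)(4−8)(4−5)(4−9) = (−6)·(−4)·(−1)·(−5) = 120 ≡ 3, so v_3 = 3^{−1} = 9 (mod 13).
  i = 4 (α = 5): (5−10)(5−8)(5−4)(5−9) = (−5)·(−3)·1·(−4) = −60 ≡ 5, so v_4 = 5^{−1} = 8 (mod 13).
  i = 5 (α = 9): (9−10)(9−8)(9−4)(9−5) = (−1)·1·5·4 = −20 ≡ 6, so v_5 = 6^{−1} = 11 (mod 13).
  v = [5, 6, 9, 8, 11].
Step 2: syndromes of r = [11, 9, 5, 6, 4] (all sums mod 13).
  S_0 = Σ v_i r_i = 5·11 + 6·9 + 9·5 + 8·6 + 11·4 = 246 ≡ 12.
  S_1 = Σ v_i α_i r_i = 5·10·11 + 6·8·9 + 9·4·5 + 8·5·6 + 11·9·4 = 1798 ≡ 4.
  α_i^2 mod 13 = [9, 12, 3, 12, 3].
  S_2 = Σ v_i α_i^2 r_i = 5·9·11 + 6·12·9 + 9·3·5 + 8·12·6 + 11·3·4 = 1986 ≡ 10.
  S = (12, 4, 10) ≠ 0, so r is not a codeword (an error is present).
Step 3: locate the error. For a single error e at position i, S_ℓ = v_i·e·α_i^ℓ, so α_err = S_1/S_0.
  S_0^{−1} = 12^{−1} = 12 (mod 13), so α_err = 4·12 = 48 ≡ 9 = α_5. Error position i = 5.
  Consistency check: S_2/S_1 = 10·10 = 100 ≡ 9 = α_err ✓ (single-error assumption holds).
Step 4: error magnitude e = S_0/v_5 = S_0·∏_{j≠5}(α_5 − α_j) = 12·6 = 72 ≡ 7 (mod 13).
Step 5: correct position 5: c_5 = r_5 − e = 4 − 7 ≡ 10 (mod 13). Hence c = [11, 9, 5, 6, 10].
  Check: interpolating c through the α_i gives m(x) = 1 + 1·x (degree < 2) with m(α_i) = c_i for every i, so c is indeed a codeword.


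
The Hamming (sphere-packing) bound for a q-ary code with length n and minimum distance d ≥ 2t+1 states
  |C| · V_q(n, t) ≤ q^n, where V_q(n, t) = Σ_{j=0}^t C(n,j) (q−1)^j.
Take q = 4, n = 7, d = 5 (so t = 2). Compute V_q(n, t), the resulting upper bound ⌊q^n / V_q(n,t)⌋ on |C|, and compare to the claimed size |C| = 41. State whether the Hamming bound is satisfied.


V_q(n, t) = 211, q^n = 16384, Hamming bound = 77, |C| = 41 ≤ bound (satisfied).

Step 1: Compute V_q(n, t) = Σ_{j=0}^2 C(n, j) (q−1)^j.
  j = 0: C(7,0)·(3)^0 = 1·1 = 1.
  j = 1: C(7,1)·(3)^1 = 7·3 = 21.
  j = 2: C(7,2)·(3)^2 = 21·9 = 189.
  V_q(n, t) = 1 + 21 + 189 = 211.
Step 2: q^n = 4^7 = 16384.
Step 3: Hamming bound ⌊q^n / V_q(n,t)⌋ = ⌊16384/211⌋ = 77.
Step 4: Compare |C| = 41 to 77: satisfied.
The claimed |C| lies below the Hamming bound.


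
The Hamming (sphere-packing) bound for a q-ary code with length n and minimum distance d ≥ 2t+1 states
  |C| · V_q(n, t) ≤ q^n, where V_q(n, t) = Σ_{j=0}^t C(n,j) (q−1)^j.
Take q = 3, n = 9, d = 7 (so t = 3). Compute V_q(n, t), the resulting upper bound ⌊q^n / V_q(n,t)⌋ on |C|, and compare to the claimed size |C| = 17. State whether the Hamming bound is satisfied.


V_q(n, t) = 835, q^n = 19683, Hamming bound = 23, |C| = 17 ≤ bound (satisfied).

Step 1: Compute V_q(n, t) = Σ_{j=0}^3 C(n, j) (q−1)^j.
  j = 0: C(9,0)·(2)^0 = 1·1 = 1.
  j = 1: C(9,1)·(2)^1 = 9·2 = 18.
  j = 2: C(9,2)·(2)^2 = 36·4 = 144.
  j = 3: C(9,3)·(2)^3 = 84·8 = 672.
  V_q(n, t) = 1 + 18 + 144 + 672 = 835.
Step 2: q^n = 3^9 = 19683.
Step 3: Hamming bound ⌊q^n / V_q(n,t)⌋ = ⌊19683/835⌋ = 23.
Step 4: Compare |C| = 17 to 23: satisfied.
The claimed |C| lies below the Hamming bound.


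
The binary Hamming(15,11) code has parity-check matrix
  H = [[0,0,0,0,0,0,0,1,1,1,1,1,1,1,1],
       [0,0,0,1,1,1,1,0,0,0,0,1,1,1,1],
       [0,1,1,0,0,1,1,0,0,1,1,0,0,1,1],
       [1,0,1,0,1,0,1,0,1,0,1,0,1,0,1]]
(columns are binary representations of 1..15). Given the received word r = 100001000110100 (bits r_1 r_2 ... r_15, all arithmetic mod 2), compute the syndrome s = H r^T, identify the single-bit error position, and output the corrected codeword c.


s = (1, 0, 1, 1)^T, error position = 11, corrected codeword c = 100001000100100

Compute s = H r^T mod 2 one row at a time:
  s_1 = 0 + 0 + 1 + 1 + 0 + 1 + 0 + 0 = 3 ≡ 1 (mod 2).
  s_2 = 0 + 0 + 1 + 0 + 0 + 1 + 0 + 0 = 2 ≡ 0 (mod 2).
  s_3 = 0 + 0 + 1 + 0 + 1 + 1 + 0 + 0 = 3 ≡ 1 (mod 2).
  s_4 = 1 + 0 + 0 + 0 + 0 + 1 + 1 + 0 = 3 ≡ 1 (mod 2).
s = (1, 0, 1, 1)^T — this equals column 11 of H (binary 1011), so error is at position 11.
Correct: flip bit 11 of r = 100001000110100 to get c = 100001000100100.


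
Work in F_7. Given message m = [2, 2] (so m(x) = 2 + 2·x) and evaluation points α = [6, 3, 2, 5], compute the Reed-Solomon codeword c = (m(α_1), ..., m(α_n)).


c = [0, 1, 6, 5]

Message polynomial: m(x) = 2 + 2·x (mod 7).
For each evaluation point α_i, compute m(α_i) mod 7:
  α_1 = 6: Horner steps 2 → 0, so m(6) = 0.
  α_2 = 3: Horner steps 2 → 1, so m(3) = 1.
  α_3 = 2: Horner steps 2 → 6, so m(2) = 6.
  α_4 = 5: Horner steps 2 → 5, so m(5) = 5.
Codeword c = [0, 1, 6, 5] ∈ F_7^4.


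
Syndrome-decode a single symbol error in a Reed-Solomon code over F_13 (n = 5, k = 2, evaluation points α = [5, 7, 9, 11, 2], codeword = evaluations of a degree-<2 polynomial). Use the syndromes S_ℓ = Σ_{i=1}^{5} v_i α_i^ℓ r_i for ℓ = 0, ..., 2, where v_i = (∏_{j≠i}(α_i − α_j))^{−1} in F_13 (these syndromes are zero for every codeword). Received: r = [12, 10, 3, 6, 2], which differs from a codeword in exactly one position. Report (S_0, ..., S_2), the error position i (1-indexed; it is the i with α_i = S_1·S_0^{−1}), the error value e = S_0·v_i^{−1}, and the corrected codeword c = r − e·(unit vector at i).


S = (12, 4, 10), error at position 3, error magnitude e = 8, c = [12, 10, 8, 6, 2].

Step 1: column multipliers v_i = (∏_{j≠i}(α_i − α_j))^{−1} mod 13.
  i = 1 (α = 5): (5−7)(5−9)(5−11)(5−2) = (−2)·(−4)·(−6)·3 = −144 ≡ 12, so v_1 = 12^{−1} = 12 (mod 13).
  i = 2 (α = 7): (7−5)(7−9)(7−11)(7−2) = 2·(−2)·(−4)·5 = 80 ≡ 2, so v_2 = 2^{−1} = 7 (mod 13).
  i = 3 (α = 9): (9−5)(9−7)(9−11)(9−2) = 4·2·(−2)·7 = −112 ≡ 5, so v_3 = 5^{−1} = 8 (mod 13).
  i = 4 (α = 11): (11−5)(11−7)(11−9)(11−2) = 6·4·2·9 = 432 ≡ 3, so v_4 = 3^{−1} = 9 (mod 13).
  i = 5 (α = 2): (2−5)(2−7)(2−9)(2−11) = (−3)·(−5)·(−7)·(−9) = 945 ≡ 9, so v_5 = 9^{−1} = 3 (mod 13).
  v = [12, 7, 8, 9, 3].
Step 2: syndromes of r = [12, 10, 3, 6, 2] (all sums mod 13).
  S_0 = Σ v_i r_i = 12·12 + 7·10 + 8·3 + 9·6 + 3·2 = 298 ≡ 12.
  S_1 = Σ v_i α_i r_i = 12·5·12 + 7·7·10 + 8·9·3 + 9·11·6 + 3·2·2 = 2032 ≡ 4.
  α_i^2 mod 13 = [12, 10, 3, 4, 4].
  S_2 = Σ v_i α_i^2 r_i = 12·12·12 + 7·10·10 + 8·3·3 + 9·4·6 + 3·4·2 = 2740 ≡ 10.
  S = (12, 4, 10) ≠ 0, so r is not a codeword (an error is present).
Step 3: locate the error. For a single error e at position i, S_ℓ = v_i·e·α_i^ℓ, so α_err = S_1/S_0.
  S_0^{−1} = 12^{−1} = 12 (mod 13), so α_err = 4·12 = 48 ≡ 9 = α_3. Error position i = 3.
  Consistency check: S_2/S_1 = 10·10 = 100 ≡ 9 = α_err ✓ (single-error assumption holds).
Step 4: error magnitude e = S_0/v_3 = S_0·∏_{j≠3}(α_3 − α_j) = 12·5 = 60 ≡ 8 (mod 13).
Step 5: correct position 3: c_3 = r_3 − e = 3 − 8 ≡ 8 (mod 13). Hence c = [12, 10, 8, 6, 2].
  Check: interpolating c through the α_i gives m(x) = 4 + 12·x (degree < 2) with m(α_i) = c_i for every i, so c is indeed a codeword.


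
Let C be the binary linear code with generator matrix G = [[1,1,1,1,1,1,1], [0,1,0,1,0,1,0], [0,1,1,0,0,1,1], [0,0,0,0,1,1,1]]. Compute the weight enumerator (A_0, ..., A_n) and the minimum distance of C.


Weight distribution: A_0 = 1, A_3 = 7, A_4 = 7, A_7 = 1. Minimum distance d = 3.

Enumerate all 2^4 = 16 messages m ∈ F_2^4.
For each, compute codeword c = mG in F_2^7, then tally its weight.
  m = 0000 → c = 0000000, weight = 0.
  m = 1000 → c = 1111111, weight = 7.
  m = 0100 → c = 0101010, weight = 3.
  m = 1100 → c = 1010101, weight = 4.
  m = 0010 → c = 0110011, weight = 4.
  m = 1010 → c = 1001100, weight = 3.
  m = 0110 → c = 0011001, weight = 3.
  m = 1110 → c = 1100110, weight = 4.
  m = 0001 → c = 0000111, weight = 3.
  m = 1001 → c = 1111000, weight = 4.
  m = 0101 → c = 0101101, weight = 4.
  m = 1101 → c = 1010010, weight = 3.
  m = 0011 → c = 0110100, weight = 3.
  m = 1011 → c = 1001011, weight = 4.
  m = 0111 → c = 0011110, weight = 4.
  m = 1111 → c = 1100001, weight = 3.
Tally weights:
  weight 0: 1 codewords.
  weight 3: 7 codewords.
  weight 4: 7 codewords.
  weight 7: 1 codewords.
Minimum distance d = smallest w > 0 with A_w > 0 = 3.
Sanity: Σ A_w = 16 = 2^4 = 16 ✓.


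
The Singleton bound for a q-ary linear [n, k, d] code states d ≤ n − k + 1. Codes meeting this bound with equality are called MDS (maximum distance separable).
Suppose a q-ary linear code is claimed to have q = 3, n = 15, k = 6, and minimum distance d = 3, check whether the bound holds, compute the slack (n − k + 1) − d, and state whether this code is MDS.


Singleton RHS = n − k + 1 = 10, slack = 7, bound satisfied, not MDS.

Singleton bound: d ≤ n − k + 1.
Here n = 15, k = 6, so n − k + 1 = 10.
Given d = 3, check d ≤ 10: YES.
Slack = (n − k + 1) − d = 7.
The code is NOT MDS (slack = 7 > 0).
Description: the claimed parameters are [15, 6, 3]_3; such a code would be non-MDS.


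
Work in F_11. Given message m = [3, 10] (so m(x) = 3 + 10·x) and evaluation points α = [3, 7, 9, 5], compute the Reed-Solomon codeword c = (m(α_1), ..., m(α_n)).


c = [0, 7, 5, 9]

Message polynomial: m(x) = 3 + 10·x (mod 11).
For each evaluation point α_i, compute m(α_i) mod 11:
  α_1 = 3: Horner steps 10 → 0, so m(3) = 0.
  α_2 = 7: Horner steps 10 → 7, so m(7) = 7.
  α_3 = 9: Horner steps 10 → 5, so m(9) = 5.
  α_4 = 5: Horner steps 10 → 9, so m(5) = 9.
Codeword c = [0, 7, 5, 9] ∈ F_11^4.


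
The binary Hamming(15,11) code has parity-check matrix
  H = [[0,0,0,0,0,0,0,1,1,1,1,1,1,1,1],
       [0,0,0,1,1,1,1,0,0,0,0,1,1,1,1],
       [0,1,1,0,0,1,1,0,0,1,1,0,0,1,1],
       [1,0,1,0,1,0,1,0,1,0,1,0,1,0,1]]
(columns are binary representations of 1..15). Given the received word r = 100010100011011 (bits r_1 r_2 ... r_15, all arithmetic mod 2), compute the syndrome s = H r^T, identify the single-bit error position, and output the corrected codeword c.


s = (0, 1, 0, 1)^T, error position = 5, corrected codeword c = 100000100011011

Compute s = H r^T mod 2 one row at a time:
  s_1 = 0 + 0 + 0 + 1 + 1 + 0 + 1 + 1 = 4 ≡ 0 (mod 2).
  s_2 = 0 + 1 + 0 + 1 + 1 + 0 + 1 + 1 = 5 ≡ 1 (mod 2).
  s_3 = 0 + 0 + 0 + 1 + 0 + 1 + 1 + 1 = 4 ≡ 0 (mod 2).
  s_4 = 1 + 0 + 1 + 1 + 0 + 1 + 0 + 1 = 5 ≡ 1 (mod 2).
s = (0, 1, 0, 1)^T — this equals column 5 of H (binary 0101), so error is at position 5.
Correct: flip bit 5 of r = 100010100011011 to get c = 100000100011011.


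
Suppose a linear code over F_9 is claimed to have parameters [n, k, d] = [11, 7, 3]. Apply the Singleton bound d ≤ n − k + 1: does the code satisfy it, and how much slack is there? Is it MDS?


Singleton RHS = n − k + 1 = 5, slack = 2, bound satisfied, not MDS.

Singleton bound: d ≤ n − k + 1.
Here n = 11, k = 7, so n − k + 1 = 5.
Given d = 3, check d ≤ 5: YES.
Slack = (n − k + 1) − d = 2.
The code is NOT MDS (slack = 2 > 0).
Description: the claimed parameters are [11, 7, 3]_9; such a code would be non-MDS.


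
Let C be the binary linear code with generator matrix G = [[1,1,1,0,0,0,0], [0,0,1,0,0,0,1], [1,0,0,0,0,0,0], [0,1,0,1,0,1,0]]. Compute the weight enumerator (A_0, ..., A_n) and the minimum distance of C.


Weight distribution: A_0 = 1, A_1 = 1, A_2 = 3, A_3 = 6, A_4 = 3, A_5 = 1, A_6 = 1. Minimum distance d = 1.

Enumerate all 2^4 = 16 messages m ∈ F_2^4.
For each, compute codeword c = mG in F_2^7, then tally its weight.
  m = 0000 → c = 0000000, weight = 0.
  m = 1000 → c = 1110000, weight = 3.
  m = 0100 → c = 0010001, weight = 2.
  m = 1100 → c = 1100001, weight = 3.
  m = 0010 → c = 1000000, weight = 1.
  m = 1010 → c = 0110000, weight = 2.
  m = 0110 → c = 1010001, weight = 3.
  m = 1110 → c = 0100001, weight = 2.
  m = 0001 → c = 0101010, weight = 3.
  m = 1001 → c = 1011010, weight = 4.
  m = 0101 → c = 0111011, weight = 5.
  m = 1101 → c = 1001011, weight = 4.
  m = 0011 → c = 1101010, weight = 4.
  m = 1011 → c = 0011010, weight = 3.
  m = 0111 → c = 1111011, weight = 6.
  m = 1111 → c = 0001011, weight = 3.
Tally weights:
  weight 0: 1 codewords.
  weight 1: 1 codewords.
  weight 2: 3 codewords.
  weight 3: 6 codewords.
  weight 4: 3 codewords.
  weight 5: 1 codewords.
  weight 6: 1 codewords.
Minimum distance d = smallest w > 0 with A_w > 0 = 1.
Sanity: Σ A_w = 16 = 2^4 = 16 ✓.


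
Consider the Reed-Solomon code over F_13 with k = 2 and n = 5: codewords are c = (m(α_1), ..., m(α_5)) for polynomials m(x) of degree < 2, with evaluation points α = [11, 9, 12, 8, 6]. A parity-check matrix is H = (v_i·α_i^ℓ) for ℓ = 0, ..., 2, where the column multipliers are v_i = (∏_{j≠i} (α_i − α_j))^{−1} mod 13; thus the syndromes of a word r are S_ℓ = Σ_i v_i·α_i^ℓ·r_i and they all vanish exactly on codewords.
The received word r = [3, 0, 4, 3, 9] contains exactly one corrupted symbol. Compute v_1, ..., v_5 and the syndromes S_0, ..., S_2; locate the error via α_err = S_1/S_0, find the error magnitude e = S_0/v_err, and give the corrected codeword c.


S = (1, 11, 4), error at position 1, error magnitude e = 9, c = [7, 0, 4, 3, 9].

Step 1: column multipliers v_i = (∏_{j≠i}(α_i − α_j))^{−1} mod 13.
  i = 1 (α = 11): (11−9)(11−12)(11−8)(11−6) = 2·(−1)·3·5 = −30 ≡ 9, so v_1 = 9^{−1} = 3 (mod 13).
  i = 2 (α = 9): (9−11)(9−12)(9−8)(9−6) = (−2)·(−3)·1·3 = 18 ≡ 5, so v_2 = 5^{−1} = 8 (mod 13).
  i = 3 (α = 12): (12−11)(12−9)(12−8)(12−6) = 1·3·4·6 = 72 ≡ 7, so v_3 = 7^{−1} = 2 (mod 13).
  i = 4 (α = 8): (8−11)(8−9)(8−12)(8−6) = (−3)·(−1)·(−4)·2 = −24 ≡ 2, so v_4 = 2^{−1} = 7 (mod 13).
  i = 5 (α = 6): (6−11)(6−9)(6−12)(6−8) = (−5)·(−3)·(−6)·(−2) = 180 ≡ 11, so v_5 = 11^{−1} = 6 (mod 13).
  v = [3, 8, 2, 7, 6].
Step 2: syndromes of r = [3, 0, 4, 3, 9] (all sums mod 13).
  S_0 = Σ v_i r_i = 3·3 + 8·0 + 2·4 + 7·3 + 6·9 = 92 ≡ 1.
  S_1 = Σ v_i α_i r_i = 3·11·3 + 8·9·0 + 2·12·4 + 7·8·3 + 6·6·9 = 687 ≡ 11.
  α_i^2 mod 13 = [4, 3, 1, 12, 10].
  S_2 = Σ v_i α_i^2 r_i = 3·4·3 + 8·3·0 + 2·1·4 + 7·12·3 + 6·10·9 = 836 ≡ 4.
  S = (1, 11, 4) ≠ 0, so r is not a codeword (an error is present).
Step 3: locate the error. For a single error e at position i, S_ℓ = v_i·e·α_i^ℓ, so α_err = S_1/S_0.
  S_0^{−1} = 1^{−1} = 1 (mod 13), so α_err = 11·1 = 11 ≡ 11 = α_1. Error position i = 1.
  Consistency check: S_2/S_1 = 4·6 = 24 ≡ 11 = α_err ✓ (single-error assumption holds).
Step 4: error magnitude e = S_0/v_1 = S_0·∏_{j≠1}(α_1 − α_j) = 1·9 = 9 ≡ 9 (mod 13).
Step 5: correct position 1: c_1 = r_1 − e = 3 − 9 ≡ 7 (mod 13). Hence c = [7, 0, 4, 3, 9].
  Check: interpolating c through the α_i gives m(x) = 1 + 10·x (degree < 2) with m(α_i) = c_i for every i, so c is indeed a codeword.


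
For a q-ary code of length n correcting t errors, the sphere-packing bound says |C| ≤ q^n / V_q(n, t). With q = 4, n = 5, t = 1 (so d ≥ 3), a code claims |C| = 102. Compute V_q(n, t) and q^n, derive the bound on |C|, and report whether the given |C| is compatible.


V_q(n, t) = 16, q^n = 1024, Hamming bound = 64, |C| = 102 > bound (violated).

Step 1: Compute V_q(n, t) = Σ_{j=0}^1 C(n, j) (q−1)^j.
  j = 0: C(5,0)·(3)^0 = 1·1 = 1.
  j = 1: C(5,1)·(3)^1 = 5·3 = 15.
  V_q(n, t) = 1 + 15 = 16.
Step 2: q^n = 4^5 = 1024.
Step 3: Hamming bound ⌊q^n / V_q(n,t)⌋ = ⌊1024/16⌋ = 64.
Step 4: Compare |C| = 102 to 64: violated.
The claimed |C| lies above the Hamming bound, so no 4-ary code of length 5 with d ≥ 3 can have 102 codewords.


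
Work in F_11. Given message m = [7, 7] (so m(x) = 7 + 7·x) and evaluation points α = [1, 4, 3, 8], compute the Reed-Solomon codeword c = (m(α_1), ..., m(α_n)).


c = [3, 2, 6, 8]

Message polynomial: m(x) = 7 + 7·x (mod 11).
For each evaluation point α_i, compute m(α_i) mod 11:
  α_1 = 1: Horner steps 7 → 3, so m(1) = 3.
  α_2 = 4: Horner steps 7 → 2, so m(4) = 2.
  α_3 = 3: Horner steps 7 → 6, so m(3) = 6.
  α_4 = 8: Horner steps 7 → 8, so m(8) = 8.
Codeword c = [3, 2, 6, 8] ∈ F_11^4.


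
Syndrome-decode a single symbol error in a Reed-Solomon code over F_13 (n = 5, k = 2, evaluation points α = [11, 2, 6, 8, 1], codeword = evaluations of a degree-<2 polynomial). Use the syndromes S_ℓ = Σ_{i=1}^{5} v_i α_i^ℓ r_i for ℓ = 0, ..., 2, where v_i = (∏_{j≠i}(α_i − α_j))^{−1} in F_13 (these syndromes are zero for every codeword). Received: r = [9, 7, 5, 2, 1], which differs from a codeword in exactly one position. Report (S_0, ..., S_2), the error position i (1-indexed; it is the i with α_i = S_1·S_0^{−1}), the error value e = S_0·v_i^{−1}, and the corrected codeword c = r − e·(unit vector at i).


S = (3, 11, 10), error at position 4, error magnitude e = 11, c = [9, 7, 5, 4, 1].

Step 1: column multipliers v_i = (∏_{j≠i}(α_i − α_j))^{−1} mod 13.
  i = 1 (α = 11): (11−2)(11−6)(11−8)(11−1) = 9·5·3·10 = 1350 ≡ 11, so v_1 = 11^{−1} = 6 (mod 13).
  i = 2 (α = 2): (2−11)(2−6)(2−8)(2−1) = (−9)·(−4)·(−6)·1 = −216 ≡ 5, so v_2 = 5^{−1} = 8 (mod 13).
  i = 3 (α = 6): (6−11)(6−2)(6−8)(6−1) = (−5)·4·(−2)·5 = 200 ≡ 5, so v_3 = 5^{−1} = 8 (mod 13).
  i = 4 (α = 8): (8−11)(8−2)(8−6)(8−1) = (−3)·6·2·7 = −252 ≡ 8, so v_4 = 8^{−1} = 5 (mod 13).
  i = 5 (α = 1): (1−11)(1−2)(1−6)(1−8) = (−10)·(−1)·(−5)·(−7) = 350 ≡ 12, so v_5 = 12^{−1} = 12 (mod 13).
  v = [6, 8, 8, 5, 12].
Step 2: syndromes of r = [9, 7, 5, 2, 1] (all sums mod 13).
  S_0 = Σ v_i r_i = 6·9 + 8·7 + 8·5 + 5·2 + 12·1 = 172 ≡ 3.
  S_1 = Σ v_i α_i r_i = 6·11·9 + 8·2·7 + 8·6·5 + 5·8·2 + 12·1·1 = 1038 ≡ 11.
  α_i^2 mod 13 = [4, 4, 10, 12, 1].
  S_2 = Σ v_i α_i^2 r_i = 6·4·9 + 8·4·7 + 8·10·5 + 5·12·2 + 12·1·1 = 972 ≡ 10.
  S = (3, 11, 10) ≠ 0, so r is not a codeword (an error is present).
Step 3: locate the error. For a single error e at position i, S_ℓ = v_i·e·α_i^ℓ, so α_err = S_1/S_0.
  S_0^{−1} = 3^{−1} = 9 (mod 13), so α_err = 11·9 = 99 ≡ 8 = α_4. Error position i = 4.
  Consistency check: S_2/S_1 = 10·6 = 60 ≡ 8 = α_err ✓ (single-error assumption holds).
Step 4: error magnitude e = S_0/v_4 = S_0·∏_{j≠4}(α_4 − α_j) = 3·8 = 24 ≡ 11 (mod 13).
Step 5: correct position 4: c_4 = r_4 − e = 2 − 11 ≡ 4 (mod 13). Hence c = [9, 7, 5, 4, 1].
  Check: interpolating c through the α_i gives m(x) = 8 + 6·x (degree < 2) with m(α_i) = c_i for every i, so c is indeed a codeword.


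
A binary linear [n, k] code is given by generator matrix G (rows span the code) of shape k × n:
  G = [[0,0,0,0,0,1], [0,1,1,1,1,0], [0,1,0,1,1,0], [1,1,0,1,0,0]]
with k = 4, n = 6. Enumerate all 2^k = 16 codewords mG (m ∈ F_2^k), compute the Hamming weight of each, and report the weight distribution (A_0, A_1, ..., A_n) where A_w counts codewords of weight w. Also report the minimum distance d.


Weight distribution: A_0 = 1, A_1 = 2, A_2 = 2, A_3 = 4, A_4 = 5, A_5 = 2. Minimum distance d = 1.

Enumerate all 2^4 = 16 messages m ∈ F_2^4.
For each, compute codeword c = mG in F_2^6, then tally its weight.
  m = 0000 → c = 000000, weight = 0.
  m = 1000 → c = 000001, weight = 1.
  m = 0100 → c = 011110, weight = 4.
  m = 1100 → c = 011111, weight = 5.
  m = 0010 → c = 010110, weight = 3.
  m = 1010 → c = 010111, weight = 4.
  m = 0110 → c = 001000, weight = 1.
  m = 1110 → c = 001001, weight = 2.
  m = 0001 → c = 110100, weight = 3.
  m = 1001 → c = 110101, weight = 4.
  m = 0101 → c = 101010, weight = 3.
  m = 1101 → c = 101011, weight = 4.
  m = 0011 → c = 100010, weight = 2.
  m = 1011 → c = 100011, weight = 3.
  m = 0111 → c = 111100, weight = 4.
  m = 1111 → c = 111101, weight = 5.
Tally weights:
  weight 0: 1 codewords.
  weight 1: 2 codewords.
  weight 2: 2 codewords.
  weight 3: 4 codewords.
  weight 4: 5 codewords.
  weight 5: 2 codewords.
Minimum distance d = smallest w > 0 with A_w > 0 = 1.
Sanity: Σ A_w = 16 = 2^4 = 16 ✓.


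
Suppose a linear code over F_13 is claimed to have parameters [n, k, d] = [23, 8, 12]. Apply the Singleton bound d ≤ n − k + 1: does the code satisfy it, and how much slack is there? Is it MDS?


Singleton RHS = n − k + 1 = 16, slack = 4, bound satisfied, not MDS.

Singleton bound: d ≤ n − k + 1.
Here n = 23, k = 8, so n − k + 1 = 16.
Given d = 12, check d ≤ 16: YES.
Slack = (n − k + 1) − d = 4.
The code is NOT MDS (slack = 4 > 0).
Description: the claimed parameters are [23, 8, 12]_13; such a code would be non-MDS.


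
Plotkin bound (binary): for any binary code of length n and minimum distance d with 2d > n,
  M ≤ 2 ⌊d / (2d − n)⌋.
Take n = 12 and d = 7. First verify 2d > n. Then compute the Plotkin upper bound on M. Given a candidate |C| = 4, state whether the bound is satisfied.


Plotkin bound M ≤ 6; given |C| = 4 ≤ bound (satisfied).

Check applicability: 2d = 14, n = 12.
2d − n = 2 > 0, so Plotkin applies.
Compute d/(2d−n) = 7/2 ≈ 3.5000.
⌊d/(2d−n)⌋ = 3.
Plotkin bound: M ≤ 2·3 = 6.
Given |C| = 4, check: satisfied.
This |C| is below the Plotkin bound.


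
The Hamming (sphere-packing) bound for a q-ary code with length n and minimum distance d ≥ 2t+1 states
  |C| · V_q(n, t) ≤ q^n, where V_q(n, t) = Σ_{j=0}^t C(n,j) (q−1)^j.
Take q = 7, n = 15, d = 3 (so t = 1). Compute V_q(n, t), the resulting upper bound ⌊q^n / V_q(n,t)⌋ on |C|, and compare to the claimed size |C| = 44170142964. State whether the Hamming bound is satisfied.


V_q(n, t) = 91, q^n = 4747561509943, Hamming bound = 52171005603, |C| = 44170142964 ≤ bound (satisfied).

Step 1: Compute V_q(n, t) = Σ_{j=0}^1 C(n, j) (q−1)^j.
  j = 0: C(15,0)·(6)^0 = 1·1 = 1.
  j = 1: C(15,1)·(6)^1 = 15·6 = 90.
  V_q(n, t) = 1 + 90 = 91.
Step 2: q^n = 7^15 = 4747561509943.
Step 3: Hamming bound ⌊q^n / V_q(n,t)⌋ = ⌊4747561509943/91⌋ = 52171005603.
Step 4: Compare |C| = 44170142964 to 52171005603: satisfied.
The claimed |C| lies below the Hamming bound.


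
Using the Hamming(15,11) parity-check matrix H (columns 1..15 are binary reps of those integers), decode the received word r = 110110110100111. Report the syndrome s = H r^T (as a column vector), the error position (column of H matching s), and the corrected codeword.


s = (1, 0, 1, 1)^T, error position = 11, corrected codeword c = 110110110110111

Compute s = H r^T mod 2 one row at a time:
  s_1 = 1 + 0 + 1 + 0 + 0 + 1 + 1 + 1 = 5 ≡ 1 (mod 2).
  s_2 = 1 + 1 + 0 + 1 + 0 + 1 + 1 + 1 = 6 ≡ 0 (mod 2).
  s_3 = 1 + 0 + 0 + 1 + 1 + 0 + 1 + 1 = 5 ≡ 1 (mod 2).
  s_4 = 1 + 0 + 1 + 1 + 0 + 0 + 1 + 1 = 5 ≡ 1 (mod 2).
s = (1, 0, 1, 1)^T — this equals column 11 of H (binary 1011), so error is at position 11.
Correct: flip bit 11 of r = 110110110100111 to get c = 110110110110111.


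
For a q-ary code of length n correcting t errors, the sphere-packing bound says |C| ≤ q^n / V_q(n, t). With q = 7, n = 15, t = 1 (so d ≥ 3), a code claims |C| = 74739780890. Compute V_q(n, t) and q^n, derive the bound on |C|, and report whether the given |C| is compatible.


V_q(n, t) = 91, q^n = 4747561509943, Hamming bound = 52171005603, |C| = 74739780890 > bound (violated).

Step 1: Compute V_q(n, t) = Σ_{j=0}^1 C(n, j) (q−1)^j.
  j = 0: C(15,0)·(6)^0 = 1·1 = 1.
  j = 1: C(15,1)·(6)^1 = 15·6 = 90.
  V_q(n, t) = 1 + 90 = 91.
Step 2: q^n = 7^15 = 4747561509943.
Step 3: Hamming bound ⌊q^n / V_q(n,t)⌋ = ⌊4747561509943/91⌋ = 52171005603.
Step 4: Compare |C| = 74739780890 to 52171005603: violated.
The claimed |C| lies above the Hamming bound, so no 7-ary code of length 15 with d ≥ 3 can have 74739780890 codewords.


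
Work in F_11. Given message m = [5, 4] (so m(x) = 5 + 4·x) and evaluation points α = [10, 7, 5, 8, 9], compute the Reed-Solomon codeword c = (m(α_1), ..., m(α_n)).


c = [1, 0, 3, 4, 8]

Message polynomial: m(x) = 5 + 4·x (mod 11).
For each evaluation point α_i, compute m(α_i) mod 11:
  α_1 = 10: Horner steps 4 → 1, so m(10) = 1.
  α_2 = 7: Horner steps 4 → 0, so m(7) = 0.
  α_3 = 5: Horner steps 4 → 3, so m(5) = 3.
  α_4 = 8: Horner steps 4 → 4, so m(8) = 4.
  α_5 = 9: Horner steps 4 → 8, so m(9) = 8.
Codeword c = [1, 0, 3, 4, 8] ∈ F_11^5.


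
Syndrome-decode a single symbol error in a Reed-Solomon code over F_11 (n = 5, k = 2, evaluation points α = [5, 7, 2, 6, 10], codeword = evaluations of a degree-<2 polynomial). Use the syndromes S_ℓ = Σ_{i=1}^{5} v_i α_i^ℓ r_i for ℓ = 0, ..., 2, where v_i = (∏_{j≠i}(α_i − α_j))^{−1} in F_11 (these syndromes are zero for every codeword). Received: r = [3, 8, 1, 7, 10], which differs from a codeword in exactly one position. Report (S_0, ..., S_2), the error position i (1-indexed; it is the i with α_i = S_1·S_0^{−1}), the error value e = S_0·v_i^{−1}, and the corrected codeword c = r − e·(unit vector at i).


S = (8, 4, 2), error at position 4, error magnitude e = 7, c = [3, 8, 1, 0, 10].

Step 1: column multipliers v_i = (∏_{j≠i}(α_i − α_j))^{−1} mod 11.
  i = 1 (α = 5): (5−7)(5−2)(5−6)(5−10) = (−2)·3·(−1)·(−5) = −30 ≡ 3, so v_1 = 3^{−1} = 4 (mod 11).
  i = 2 (α = 7): (7−5)(7−2)(7−6)(7−10) = 2·5·1·(−3) = −30 ≡ 3, so v_2 = 3^{−1} = 4 (mod 11).
  i = 3 (α = 2): (2−5)(2−7)(2−6)(2−10) = (−3)·(−5)·(−4)·(−8) = 480 ≡ 7, so v_3 = 7^{−1} = 8 (mod 11).
  i = 4 (α = 6): (6−5)(6−7)(6−2)(6−10) = 1·(−1)·4·(−4) = 16 ≡ 5, so v_4 = 5^{−1} = 9 (mod 11).
  i = 5 (α = 10): (10−5)(10−7)(10−2)(10−6) = 5·3·8·4 = 480 ≡ 7, so v_5 = 7^{−1} = 8 (mod 11).
  v = [4, 4, 8, 9, 8].
Step 2: syndromes of r = [3, 8, 1, 7, 10] (all sums mod 11).
  S_0 = Σ v_i r_i = 4·3 + 4·8 + 8·1 + 9·7 + 8·10 = 195 ≡ 8.
  S_1 = Σ v_i α_i r_i = 4·5·3 + 4·7·8 + 8·2·1 + 9·6·7 + 8·10·10 = 1478 ≡ 4.
  α_i^2 mod 11 = [3, 5, 4, 3, 1].
  S_2 = Σ v_i α_i^2 r_i = 4·3·3 + 4·5·8 + 8·4·1 + 9·3·7 + 8·1·10 = 497 ≡ 2.
  S = (8, 4, 2) ≠ 0, so r is not a codeword (an error is present).
Step 3: locate the error. For a single error e at position i, S_ℓ = v_i·e·α_i^ℓ, so α_err = S_1/S_0.
  S_0^{−1} = 8^{−1} = 7 (mod 11), so α_err = 4·7 = 28 ≡ 6 = α_4. Error position i = 4.
  Consistency check: S_2/S_1 = 2·3 = 6 ≡ 6 = α_err ✓ (single-error assumption holds).
Step 4: error magnitude e = S_0/v_4 = S_0·∏_{j≠4}(α_4 − α_j) = 8·5 = 40 ≡ 7 (mod 11).
Step 5: correct position 4: c_4 = r_4 − e = 7 − 7 ≡ 0 (mod 11). Hence c = [3, 8, 1, 0, 10].
  Check: interpolating c through the α_i gives m(x) = 7 + 8·x (degree < 2) with m(α_i) = c_i for every i, so c is indeed a codeword.


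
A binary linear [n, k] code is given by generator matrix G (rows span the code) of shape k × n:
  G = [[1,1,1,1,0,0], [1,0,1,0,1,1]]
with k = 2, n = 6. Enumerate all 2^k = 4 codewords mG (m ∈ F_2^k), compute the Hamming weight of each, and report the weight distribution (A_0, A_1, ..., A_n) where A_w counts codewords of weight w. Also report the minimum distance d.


Weight distribution: A_0 = 1, A_4 = 3. Minimum distance d = 4.

Enumerate all 2^2 = 4 messages m ∈ F_2^2.
For each, compute codeword c = mG in F_2^6, then tally its weight.
  m = 00 → c = 000000, weight = 0.
  m = 10 → c = 111100, weight = 4.
  m = 01 → c = 101011, weight = 4.
  m = 11 → c = 010111, weight = 4.
Tally weights:
  weight 0: 1 codewords.
  weight 4: 3 codewords.
Minimum distance d = smallest w > 0 with A_w > 0 = 4.
Sanity: Σ A_w = 4 = 2^2 = 4 ✓.


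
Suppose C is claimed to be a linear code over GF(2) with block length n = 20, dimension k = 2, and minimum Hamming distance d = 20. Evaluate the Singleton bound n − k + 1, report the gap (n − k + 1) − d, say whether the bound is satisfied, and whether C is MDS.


Singleton RHS = n − k + 1 = 19, slack = -1, bound violated (no such code; not MDS).

Singleton bound: d ≤ n − k + 1.
Here n = 20, k = 2, so n − k + 1 = 19.
Given d = 20, check d ≤ 19: NO.
Slack = (n − k + 1) − d = -1.
The slack is negative: d = 20 exceeds n − k + 1 = 19 by 1, so the Singleton bound is violated and no linear [20, 2, 20]_2 code can exist. In particular it is not MDS (MDS requires d = n − k + 1 exactly).
Description: the claimed parameters are [20, 2, 20]_2; such a code would be impossible (violates the Singleton bound).


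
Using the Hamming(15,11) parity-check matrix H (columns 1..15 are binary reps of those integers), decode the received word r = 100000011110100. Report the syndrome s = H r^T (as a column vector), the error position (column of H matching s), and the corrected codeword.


s = (1, 1, 0, 0)^T, error position = 12, corrected codeword c = 100000011111100

Compute s = H r^T mod 2 one row at a time:
  s_1 = 1 + 1 + 1 + 1 + 0 + 1 + 0 + 0 = 5 ≡ 1 (mod 2).
  s_2 = 0 + 0 + 0 + 0 + 0 + 1 + 0 + 0 = 1 ≡ 1 (mod 2).
  s_3 = 0 + 0 + 0 + 0 + 1 + 1 + 0 + 0 = 2 ≡ 0 (mod 2).
  s_4 = 1 + 0 + 0 + 0 + 1 + 1 + 1 + 0 = 4 ≡ 0 (mod 2).
s = (1, 1, 0, 0)^T — this equals column 12 of H (binary 1100), so error is at position 12.
Correct: flip bit 12 of r = 100000011110100 to get c = 100000011111100.


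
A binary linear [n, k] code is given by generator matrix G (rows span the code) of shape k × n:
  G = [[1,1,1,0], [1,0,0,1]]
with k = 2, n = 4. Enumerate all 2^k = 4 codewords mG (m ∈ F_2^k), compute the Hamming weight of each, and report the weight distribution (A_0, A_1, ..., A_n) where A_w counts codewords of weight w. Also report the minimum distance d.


Weight distribution: A_0 = 1, A_2 = 1, A_3 = 2. Minimum distance d = 2.

Enumerate all 2^2 = 4 messages m ∈ F_2^2.
For each, compute codeword c = mG in F_2^4, then tally its weight.
  m = 00 → c = 0000, weight = 0.
  m = 10 → c = 1110, weight = 3.
  m = 01 → c = 1001, weight = 2.
  m = 11 → c = 0111, weight = 3.
Tally weights:
  weight 0: 1 codewords.
  weight 2: 1 codewords.
  weight 3: 2 codewords.
Minimum distance d = smallest w > 0 with A_w > 0 = 2.
Sanity: Σ A_w = 4 = 2^2 = 4 ✓.


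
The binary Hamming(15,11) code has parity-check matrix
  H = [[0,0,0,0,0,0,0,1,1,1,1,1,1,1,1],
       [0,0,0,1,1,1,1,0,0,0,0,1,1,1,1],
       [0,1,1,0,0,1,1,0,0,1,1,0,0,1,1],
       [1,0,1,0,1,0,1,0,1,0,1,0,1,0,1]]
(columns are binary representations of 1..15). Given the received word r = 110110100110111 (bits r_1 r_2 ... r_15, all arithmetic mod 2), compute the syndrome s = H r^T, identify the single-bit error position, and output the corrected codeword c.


s = (1, 0, 0, 0)^T, error position = 8, corrected codeword c = 110110110110111

Compute s = H r^T mod 2 one row at a time:
  s_1 = 0 + 0 + 1 + 1 + 0 + 1 + 1 + 1 = 5 ≡ 1 (mod 2).
  s_2 = 1 + 1 + 0 + 1 + 0 + 1 + 1 + 1 = 6 ≡ 0 (mod 2).
  s_3 = 1 + 0 + 0 + 1 + 1 + 1 + 1 + 1 = 6 ≡ 0 (mod 2).
  s_4 = 1 + 0 + 1 + 1 + 0 + 1 + 1 + 1 = 6 ≡ 0 (mod 2).
s = (1, 0, 0, 0)^T — this equals column 8 of H (binary 1000), so error is at position 8.
Correct: flip bit 8 of r = 110110100110111 to get c = 110110110110111.


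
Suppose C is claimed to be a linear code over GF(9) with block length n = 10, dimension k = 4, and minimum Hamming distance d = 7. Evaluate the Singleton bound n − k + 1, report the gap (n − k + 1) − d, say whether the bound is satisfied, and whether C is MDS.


Singleton RHS = n − k + 1 = 7, slack = 0, bound satisfied, MDS.

Singleton bound: d ≤ n − k + 1.
Here n = 10, k = 4, so n − k + 1 = 7.
Given d = 7, check d ≤ 7: YES.
Slack = (n − k + 1) − d = 0.
The code is MDS (slack = 0).
Description: the claimed parameters are [10, 4, 7]_9; such a code would be MDS (meets Singleton bound).


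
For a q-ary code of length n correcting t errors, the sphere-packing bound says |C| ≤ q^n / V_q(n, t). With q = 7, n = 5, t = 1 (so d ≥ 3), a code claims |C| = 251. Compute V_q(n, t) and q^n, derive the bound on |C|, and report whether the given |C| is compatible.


V_q(n, t) = 31, q^n = 16807, Hamming bound = 542, |C| = 251 ≤ bound (satisfied).

Step 1: Compute V_q(n, t) = Σ_{j=0}^1 C(n, j) (q−1)^j.
  j = 0: C(5,0)·(6)^0 = 1·1 = 1.
  j = 1: C(5,1)·(6)^1 = 5·6 = 30.
  V_q(n, t) = 1 + 30 = 31.
Step 2: q^n = 7^5 = 16807.
Step 3: Hamming bound ⌊q^n / V_q(n,t)⌋ = ⌊16807/31⌋ = 542.
Step 4: Compare |C| = 251 to 542: satisfied.
The claimed |C| lies below the Hamming bound.
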